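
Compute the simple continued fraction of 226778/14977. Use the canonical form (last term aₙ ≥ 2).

[15; 7, 18, 3, 3, 5, 2]

226778 = 15×14977 + 2123
14977 = 7×2123 + 116
2123 = 18×116 + 35
116 = 3×35 + 11
35 = 3×11 + 2
11 = 5×2 + 1
2 = 2×1 + 0  (stop)
So 226778/14977 = [15; 7, 18, 3, 3, 5, 2].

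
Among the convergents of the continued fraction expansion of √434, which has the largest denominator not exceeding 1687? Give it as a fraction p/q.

√434 = [20; 1, 4, 1, 40, …] (period length 4).
Convergents:
  p_0/q_0 = 20/1
  p_1/q_1 = 21/1
  p_2/q_2 = 104/5
  p_3/q_3 = 125/6
  p_4/q_4 = 5104/245
  p_5/q_5 = 5229/251
  p_6/q_6 = 26020/1249
  p_7/q_7 = 31249/1500
  p_8/q_8 = 1275980/61249
q_7 = 1500 ≤ 1687 < 61249 = q_8, so the answer is 31249/1500.

31249/1500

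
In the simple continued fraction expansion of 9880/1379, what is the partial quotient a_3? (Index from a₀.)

2

9880 = 7·1379 + 227   →  a_0 = 7
1379 = 6·227 + 17   →  a_1 = 6
227 = 13·17 + 6   →  a_2 = 13
17 = 2·6 + 5   →  a_3 = 2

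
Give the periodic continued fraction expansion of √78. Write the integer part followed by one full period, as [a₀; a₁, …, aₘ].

[8; 1, 4, 1, 16]

a₀ = ⌊√78⌋ = 8.
With m₀=0, d₀=1 and mₖ₊₁ = dₖaₖ − mₖ, dₖ₊₁ = (n − mₖ₊₁²)/dₖ, aₖ₊₁ = ⌊(a₀+mₖ₊₁)/dₖ₊₁⌋:
  k=1: m=8, d=14, a=1
  k=2: m=6, d=3, a=4
  k=3: m=6, d=14, a=1
  k=4: m=8, d=1, a=16
d=1 and a=2a₀=16 at k=4, so the next step gives (m, d) = (8, 14) again — its k=1 value — and the period has length 4.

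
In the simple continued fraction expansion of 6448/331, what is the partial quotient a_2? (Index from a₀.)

6448 = 19·331 + 159   →  a_0 = 19
331 = 2·159 + 13   →  a_1 = 2
159 = 12·13 + 3   →  a_2 = 12

12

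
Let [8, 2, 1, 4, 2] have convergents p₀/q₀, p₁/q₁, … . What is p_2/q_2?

Using pₖ = aₖpₖ₋₁ + pₖ₋₂, qₖ = aₖqₖ₋₁ + qₖ₋₂ (with p₋₁=1, p₋₂=0, q₋₁=0, q₋₂=1):
  k=0: a=8, p=8, q=1
  k=1: a=2, p=17, q=2
  k=2: a=1, p=25, q=3

25/3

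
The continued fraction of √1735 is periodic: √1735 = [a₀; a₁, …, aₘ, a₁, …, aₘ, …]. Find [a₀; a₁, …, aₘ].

a₀ = ⌊√1735⌋ = 41.

[41; 1, 1, 1, 7, 1, 1, 1, 82]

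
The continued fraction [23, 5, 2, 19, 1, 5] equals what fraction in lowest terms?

31041/1339

Fold from the inside: start with 5/1.
  1 + 1/5 = 6/5
  19 + 5/6 = 119/6
  2 + 6/119 = 244/119
  5 + 119/244 = 1339/244
  23 + 244/1339 = 31041/1339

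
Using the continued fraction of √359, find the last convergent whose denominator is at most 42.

360/19

√359 = [18; 1, 17, 1, 36, …] (period length 4).
Convergents:
  p_0/q_0 = 18/1
  p_1/q_1 = 19/1
  p_2/q_2 = 341/18
  p_3/q_3 = 360/19
  p_4/q_4 = 13301/702
q_3 = 19 ≤ 42 < 702 = q_4, so the answer is 360/19.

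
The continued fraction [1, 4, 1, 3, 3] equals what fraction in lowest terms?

Using pₖ = aₖpₖ₋₁ + pₖ₋₂ and qₖ = aₖqₖ₋₁ + qₖ₋₂:
  k=0: a=1, p=1, q=1
  k=1: a=4, p=5, q=4
  k=2: a=1, p=6, q=5
  k=3: a=3, p=23, q=19
  k=4: a=3, p=75, q=62

75/62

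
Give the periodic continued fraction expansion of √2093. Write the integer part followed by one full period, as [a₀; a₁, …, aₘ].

a₀ = ⌊√2093⌋ = 45.
With m₀=0, d₀=1 and mₖ₊₁ = dₖaₖ − mₖ, dₖ₊₁ = (n − mₖ₊₁²)/dₖ, aₖ₊₁ = ⌊(a₀+mₖ₊₁)/dₖ₊₁⌋:
  k=1: m=45, d=68, a=1
  k=2: m=23, d=23, a=2
  k=3: m=23, d=68, a=1
  k=4: m=45, d=1, a=90
d=1 and a=2a₀=90 at k=4, so the next step gives (m, d) = (45, 68) again — its k=1 value — and the period has length 4.

[45; 1, 2, 1, 90]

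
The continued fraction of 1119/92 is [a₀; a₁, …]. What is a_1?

6

1119 = 12·92 + 15   →  a_0 = 12
92 = 6·15 + 2   →  a_1 = 6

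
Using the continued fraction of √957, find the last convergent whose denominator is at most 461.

√957 = [30; 1, 14, 2, 14, 1, 60, …] (period length 6).
Convergents:
  p_0/q_0 = 30/1
  p_1/q_1 = 31/1
  p_2/q_2 = 464/15
  p_3/q_3 = 959/31
  p_4/q_4 = 13890/449
  p_5/q_5 = 14849/480
q_4 = 449 ≤ 461 < 480 = q_5, so the answer is 13890/449.

13890/449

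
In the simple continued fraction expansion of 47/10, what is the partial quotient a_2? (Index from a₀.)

2

47 = 4·10 + 7   →  a_0 = 4
10 = 1·7 + 3   →  a_1 = 1
7 = 2·3 + 1   →  a_2 = 2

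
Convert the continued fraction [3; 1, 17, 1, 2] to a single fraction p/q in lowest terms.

221/56

Using pₖ = aₖpₖ₋₁ + pₖ₋₂ and qₖ = aₖqₖ₋₁ + qₖ₋₂:
  k=0: a=3, p=3, q=1
  k=1: a=1, p=4, q=1
  k=2: a=17, p=71, q=18
  k=3: a=1, p=75, q=19
  k=4: a=2, p=221, q=56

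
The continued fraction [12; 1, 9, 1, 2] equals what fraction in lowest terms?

Using pₖ = aₖpₖ₋₁ + pₖ₋₂ and qₖ = aₖqₖ₋₁ + qₖ₋₂:
  k=0: a=12, p=12, q=1
  k=1: a=1, p=13, q=1
  k=2: a=9, p=129, q=10
  k=3: a=1, p=142, q=11
  k=4: a=2, p=413, q=32

413/32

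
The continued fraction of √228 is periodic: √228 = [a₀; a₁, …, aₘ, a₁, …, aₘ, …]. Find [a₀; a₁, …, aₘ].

[15; 10, 30]

a₀ = ⌊√228⌋ = 15.
With m₀=0, d₀=1 and mₖ₊₁ = dₖaₖ − mₖ, dₖ₊₁ = (n − mₖ₊₁²)/dₖ, aₖ₊₁ = ⌊(a₀+mₖ₊₁)/dₖ₊₁⌋:
  k=1: m=15, d=3, a=10
  k=2: m=15, d=1, a=30
d=1 and a=2a₀=30 at k=2, so the next step gives (m, d) = (15, 3) again — its k=1 value — and the period has length 2.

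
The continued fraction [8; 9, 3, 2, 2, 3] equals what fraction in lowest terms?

4370/539

Using pₖ = aₖpₖ₋₁ + pₖ₋₂ and qₖ = aₖqₖ₋₁ + qₖ₋₂:
  k=0: a=8, p=8, q=1
  k=1: a=9, p=73, q=9
  k=2: a=3, p=227, q=28
  k=3: a=2, p=527, q=65
  k=4: a=2, p=1281, q=158
  k=5: a=3, p=4370, q=539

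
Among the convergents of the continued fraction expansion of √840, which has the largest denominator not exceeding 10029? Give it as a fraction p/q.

97469/3363

√840 = [28; 1, 56, …] (period length 2).
Convergents:
  p_0/q_0 = 28/1
  p_1/q_1 = 29/1
  p_2/q_2 = 1652/57
  p_3/q_3 = 1681/58
  p_4/q_4 = 95788/3305
  p_5/q_5 = 97469/3363
  p_6/q_6 = 5554052/191633
q_5 = 3363 ≤ 10029 < 191633 = q_6, so the answer is 97469/3363.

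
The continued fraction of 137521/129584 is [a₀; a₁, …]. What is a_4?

137521 = 1·129584 + 7937   →  a_0 = 1
129584 = 16·7937 + 2592   →  a_1 = 16
7937 = 3·2592 + 161   →  a_2 = 3
2592 = 16·161 + 16   →  a_3 = 16
161 = 10·16 + 1   →  a_4 = 10

10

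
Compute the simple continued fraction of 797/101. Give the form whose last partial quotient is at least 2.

[7; 1, 8, 5, 2]

797 = 7*101 + 90
101 = 1*90 + 11
90 = 8*11 + 2
11 = 5*2 + 1
2 = 2*1 + 0  (stop)
So 797/101 = [7; 1, 8, 5, 2].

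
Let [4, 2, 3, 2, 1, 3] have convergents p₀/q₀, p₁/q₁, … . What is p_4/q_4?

Using pₖ = aₖpₖ₋₁ + pₖ₋₂, qₖ = aₖqₖ₋₁ + qₖ₋₂ (with p₋₁=1, p₋₂=0, q₋₁=0, q₋₂=1):
  k=0: a=4, p=4, q=1
  k=1: a=2, p=9, q=2
  k=2: a=3, p=31, q=7
  k=3: a=2, p=71, q=16
  k=4: a=1, p=102, q=23

102/23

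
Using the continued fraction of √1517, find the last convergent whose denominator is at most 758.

√1517 = [38; 1, 18, 2, 18, 1, 76, …] (period length 6).
Convergents:
  p_0/q_0 = 38/1
  p_1/q_1 = 39/1
  p_2/q_2 = 740/19
  p_3/q_3 = 1519/39
  p_4/q_4 = 28082/721
  p_5/q_5 = 29601/760
q_4 = 721 ≤ 758 < 760 = q_5, so the answer is 28082/721.

28082/721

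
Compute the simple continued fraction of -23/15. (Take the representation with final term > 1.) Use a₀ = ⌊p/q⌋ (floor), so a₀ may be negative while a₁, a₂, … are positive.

-23 = -2×15 + 7
15 = 2×7 + 1
7 = 7×1 + 0  (stop)
So -23/15 = [-2; 2, 7].

[-2; 2, 7]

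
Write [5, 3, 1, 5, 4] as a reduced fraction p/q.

505/96

Using pₖ = aₖpₖ₋₁ + pₖ₋₂ and qₖ = aₖqₖ₋₁ + qₖ₋₂:
  k=0: a=5, p=5, q=1
  k=1: a=3, p=16, q=3
  k=2: a=1, p=21, q=4
  k=3: a=5, p=121, q=23
  k=4: a=4, p=505, q=96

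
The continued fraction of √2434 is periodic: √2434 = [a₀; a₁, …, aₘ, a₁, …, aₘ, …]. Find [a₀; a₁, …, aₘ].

[49; 2, 1, 48, 1, 2, 98]

a₀ = ⌊√2434⌋ = 49.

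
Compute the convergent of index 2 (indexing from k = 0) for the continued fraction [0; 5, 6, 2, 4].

Using pₖ = aₖpₖ₋₁ + pₖ₋₂, qₖ = aₖqₖ₋₁ + qₖ₋₂ (with p₋₁=1, p₋₂=0, q₋₁=0, q₋₂=1):
  k=0: a=0, p=0, q=1
  k=1: a=5, p=1, q=5
  k=2: a=6, p=6, q=31

6/31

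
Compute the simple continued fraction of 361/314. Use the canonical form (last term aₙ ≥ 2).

361 = 1×314 + 47
314 = 6×47 + 32
47 = 1×32 + 15
32 = 2×15 + 2
15 = 7×2 + 1
2 = 2×1 + 0  (stop)
So 361/314 = [1; 6, 1, 2, 7, 2].

[1; 6, 1, 2, 7, 2]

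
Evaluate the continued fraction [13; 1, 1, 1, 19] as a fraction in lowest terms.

Fold from the inside: start with 19/1.
  1 + 1/19 = 20/19
  1 + 19/20 = 39/20
  1 + 20/39 = 59/39
  13 + 39/59 = 806/59

806/59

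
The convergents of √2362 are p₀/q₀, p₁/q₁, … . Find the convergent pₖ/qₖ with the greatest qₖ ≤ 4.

146/3

√2362 = [48; 1, 1, 1, 1, 96, …] (period length 5).
Convergents:
  p_0/q_0 = 48/1
  p_1/q_1 = 49/1
  p_2/q_2 = 97/2
  p_3/q_3 = 146/3
  p_4/q_4 = 243/5
q_3 = 3 ≤ 4 < 5 = q_4, so the answer is 146/3.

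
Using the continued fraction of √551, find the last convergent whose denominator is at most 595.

√551 = [23; 2, 8, 1, 8, 2, 46, …] (period length 6).
Convergents:
  p_0/q_0 = 23/1
  p_1/q_1 = 47/2
  p_2/q_2 = 399/17
  p_3/q_3 = 446/19
  p_4/q_4 = 3967/169
  p_5/q_5 = 8380/357
  p_6/q_6 = 389447/16591
q_5 = 357 ≤ 595 < 16591 = q_6, so the answer is 8380/357.

8380/357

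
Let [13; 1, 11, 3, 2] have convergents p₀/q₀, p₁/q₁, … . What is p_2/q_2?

167/12

Using pₖ = aₖpₖ₋₁ + pₖ₋₂, qₖ = aₖqₖ₋₁ + qₖ₋₂ (with p₋₁=1, p₋₂=0, q₋₁=0, q₋₂=1):
  k=0: a=13, p=13, q=1
  k=1: a=1, p=14, q=1
  k=2: a=11, p=167, q=12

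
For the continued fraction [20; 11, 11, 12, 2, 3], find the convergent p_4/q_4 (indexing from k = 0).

Using pₖ = aₖpₖ₋₁ + pₖ₋₂, qₖ = aₖqₖ₋₁ + qₖ₋₂ (with p₋₁=1, p₋₂=0, q₋₁=0, q₋₂=1):
  k=0: a=20, p=20, q=1
  k=1: a=11, p=221, q=11
  k=2: a=11, p=2451, q=122
  k=3: a=12, p=29633, q=1475
  k=4: a=2, p=61717, q=3072

61717/3072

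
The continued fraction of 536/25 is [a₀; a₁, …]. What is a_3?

1

536 = 21·25 + 11   →  a_0 = 21
25 = 2·11 + 3   →  a_1 = 2
11 = 3·3 + 2   →  a_2 = 3
3 = 1·2 + 1   →  a_3 = 1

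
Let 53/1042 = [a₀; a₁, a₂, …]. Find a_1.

19

53 = 0·1042 + 53   →  a_0 = 0
1042 = 19·53 + 35   →  a_1 = 19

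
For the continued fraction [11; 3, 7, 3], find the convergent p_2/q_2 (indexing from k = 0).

Using pₖ = aₖpₖ₋₁ + pₖ₋₂, qₖ = aₖqₖ₋₁ + qₖ₋₂ (with p₋₁=1, p₋₂=0, q₋₁=0, q₋₂=1):
  k=0: a=11, p=11, q=1
  k=1: a=3, p=34, q=3
  k=2: a=7, p=249, q=22

249/22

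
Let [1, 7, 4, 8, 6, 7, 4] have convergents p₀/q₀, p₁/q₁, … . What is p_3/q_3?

Using pₖ = aₖpₖ₋₁ + pₖ₋₂, qₖ = aₖqₖ₋₁ + qₖ₋₂ (with p₋₁=1, p₋₂=0, q₋₁=0, q₋₂=1):
  k=0: a=1, p=1, q=1
  k=1: a=7, p=8, q=7
  k=2: a=4, p=33, q=29
  k=3: a=8, p=272, q=239

272/239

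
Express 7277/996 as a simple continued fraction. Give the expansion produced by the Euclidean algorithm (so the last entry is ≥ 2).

7277 = 7×996 + 305
996 = 3×305 + 81
305 = 3×81 + 62
81 = 1×62 + 19
62 = 3×19 + 5
19 = 3×5 + 4
5 = 1×4 + 1
4 = 4×1 + 0  (stop)
So 7277/996 = [7; 3, 3, 1, 3, 3, 1, 4].

[7; 3, 3, 1, 3, 3, 1, 4]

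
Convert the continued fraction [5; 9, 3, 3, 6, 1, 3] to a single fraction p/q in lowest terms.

13397/2623

Using pₖ = aₖpₖ₋₁ + pₖ₋₂ and qₖ = aₖqₖ₋₁ + qₖ₋₂:
  k=0: a=5, p=5, q=1
  k=1: a=9, p=46, q=9
  k=2: a=3, p=143, q=28
  k=3: a=3, p=475, q=93
  k=4: a=6, p=2993, q=586
  k=5: a=1, p=3468, q=679
  k=6: a=3, p=13397, q=2623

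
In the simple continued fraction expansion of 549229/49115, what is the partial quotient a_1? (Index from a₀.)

5

549229 = 11·49115 + 8964   →  a_0 = 11
49115 = 5·8964 + 4295   →  a_1 = 5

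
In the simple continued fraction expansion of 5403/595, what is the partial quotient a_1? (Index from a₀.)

5403 = 9·595 + 48   →  a_0 = 9
595 = 12·48 + 19   →  a_1 = 12

12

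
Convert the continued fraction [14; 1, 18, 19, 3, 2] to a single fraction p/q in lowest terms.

Fold from the inside: start with 2/1.
  3 + 1/2 = 7/2
  19 + 2/7 = 135/7
  18 + 7/135 = 2437/135
  1 + 135/2437 = 2572/2437
  14 + 2437/2572 = 38445/2572

38445/2572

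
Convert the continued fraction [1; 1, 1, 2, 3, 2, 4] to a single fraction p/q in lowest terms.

275/173

Fold from the inside: start with 4/1.
  2 + 1/4 = 9/4
  3 + 4/9 = 31/9
  2 + 9/31 = 71/31
  1 + 31/71 = 102/71
  1 + 71/102 = 173/102
  1 + 102/173 = 275/173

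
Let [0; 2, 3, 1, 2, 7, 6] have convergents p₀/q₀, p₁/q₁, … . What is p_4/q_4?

Using pₖ = aₖpₖ₋₁ + pₖ₋₂, qₖ = aₖqₖ₋₁ + qₖ₋₂ (with p₋₁=1, p₋₂=0, q₋₁=0, q₋₂=1):
  k=0: a=0, p=0, q=1
  k=1: a=2, p=1, q=2
  k=2: a=3, p=3, q=7
  k=3: a=1, p=4, q=9
  k=4: a=2, p=11, q=25

11/25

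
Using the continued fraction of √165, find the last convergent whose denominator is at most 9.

√165 = [12; 1, 5, 2, 5, 1, 24, …] (period length 6).
Convergents:
  p_0/q_0 = 12/1
  p_1/q_1 = 13/1
  p_2/q_2 = 77/6
  p_3/q_3 = 167/13
q_2 = 6 ≤ 9 < 13 = q_3, so the answer is 77/6.

77/6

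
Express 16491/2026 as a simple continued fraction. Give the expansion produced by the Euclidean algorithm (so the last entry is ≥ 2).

[8; 7, 6, 3, 2, 6]

16491 = 8×2026 + 283
2026 = 7×283 + 45
283 = 6×45 + 13
45 = 3×13 + 6
13 = 2×6 + 1
6 = 6×1 + 0  (stop)
So 16491/2026 = [8; 7, 6, 3, 2, 6].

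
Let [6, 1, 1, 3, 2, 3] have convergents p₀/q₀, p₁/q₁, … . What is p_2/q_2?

Using pₖ = aₖpₖ₋₁ + pₖ₋₂, qₖ = aₖqₖ₋₁ + qₖ₋₂ (with p₋₁=1, p₋₂=0, q₋₁=0, q₋₂=1):
  k=0: a=6, p=6, q=1
  k=1: a=1, p=7, q=1
  k=2: a=1, p=13, q=2

13/2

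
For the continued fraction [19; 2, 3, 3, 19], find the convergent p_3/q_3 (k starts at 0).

Using pₖ = aₖpₖ₋₁ + pₖ₋₂, qₖ = aₖqₖ₋₁ + qₖ₋₂ (with p₋₁=1, p₋₂=0, q₋₁=0, q₋₂=1):
  k=0: a=19, p=19, q=1
  k=1: a=2, p=39, q=2
  k=2: a=3, p=136, q=7
  k=3: a=3, p=447, q=23

447/23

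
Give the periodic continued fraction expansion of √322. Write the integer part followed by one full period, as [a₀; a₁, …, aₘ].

[17; 1, 16, 1, 34]

a₀ = ⌊√322⌋ = 17.
With m₀=0, d₀=1 and mₖ₊₁ = dₖaₖ − mₖ, dₖ₊₁ = (n − mₖ₊₁²)/dₖ, aₖ₊₁ = ⌊(a₀+mₖ₊₁)/dₖ₊₁⌋:
  k=1: m=17, d=33, a=1
  k=2: m=16, d=2, a=16
  k=3: m=16, d=33, a=1
  k=4: m=17, d=1, a=34
d=1 and a=2a₀=34 at k=4, so the next step gives (m, d) = (17, 33) again — its k=1 value — and the period has length 4.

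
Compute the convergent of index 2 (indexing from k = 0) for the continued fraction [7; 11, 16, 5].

Using pₖ = aₖpₖ₋₁ + pₖ₋₂, qₖ = aₖqₖ₋₁ + qₖ₋₂ (with p₋₁=1, p₋₂=0, q₋₁=0, q₋₂=1):
  k=0: a=7, p=7, q=1
  k=1: a=11, p=78, q=11
  k=2: a=16, p=1255, q=177

1255/177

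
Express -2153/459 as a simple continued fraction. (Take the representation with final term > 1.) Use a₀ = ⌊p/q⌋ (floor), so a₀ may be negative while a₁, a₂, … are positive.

[-5; 3, 4, 3, 3, 3]

-2153 = -5*459 + 142
459 = 3*142 + 33
142 = 4*33 + 10
33 = 3*10 + 3
10 = 3*3 + 1
3 = 3*1 + 0  (stop)
So -2153/459 = [-5; 3, 4, 3, 3, 3].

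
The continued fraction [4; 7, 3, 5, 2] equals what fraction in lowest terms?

Fold from the inside: start with 2/1.
  5 + 1/2 = 11/2
  3 + 2/11 = 35/11
  7 + 11/35 = 256/35
  4 + 35/256 = 1059/256

1059/256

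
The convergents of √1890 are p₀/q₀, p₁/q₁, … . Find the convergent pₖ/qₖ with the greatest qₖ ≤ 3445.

97469/2242

√1890 = [43; 2, 9, 6, 9, 2, 86, …] (period length 6).
Convergents:
  p_0/q_0 = 43/1
  p_1/q_1 = 87/2
  p_2/q_2 = 826/19
  p_3/q_3 = 5043/116
  p_4/q_4 = 46213/1063
  p_5/q_5 = 97469/2242
  p_6/q_6 = 8428547/193875
q_5 = 2242 ≤ 3445 < 193875 = q_6, so the answer is 97469/2242.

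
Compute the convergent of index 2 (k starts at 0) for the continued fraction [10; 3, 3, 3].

103/10

Using pₖ = aₖpₖ₋₁ + pₖ₋₂, qₖ = aₖqₖ₋₁ + qₖ₋₂ (with p₋₁=1, p₋₂=0, q₋₁=0, q₋₂=1):
  k=0: a=10, p=10, q=1
  k=1: a=3, p=31, q=3
  k=2: a=3, p=103, q=10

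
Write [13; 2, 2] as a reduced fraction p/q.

67/5

Fold from the inside: start with 2/1.
  2 + 1/2 = 5/2
  13 + 2/5 = 67/5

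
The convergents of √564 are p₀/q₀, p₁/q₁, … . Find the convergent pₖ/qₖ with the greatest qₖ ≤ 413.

4536/191

√564 = [23; 1, 2, 1, 46, …] (period length 4).
Convergents:
  p_0/q_0 = 23/1
  p_1/q_1 = 24/1
  p_2/q_2 = 71/3
  p_3/q_3 = 95/4
  p_4/q_4 = 4441/187
  p_5/q_5 = 4536/191
  p_6/q_6 = 13513/569
q_5 = 191 ≤ 413 < 569 = q_6, so the answer is 4536/191.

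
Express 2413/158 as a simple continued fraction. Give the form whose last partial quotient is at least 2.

[15; 3, 1, 2, 14]

2413 = 15·158 + 43
158 = 3·43 + 29
43 = 1·29 + 14
29 = 2·14 + 1
14 = 14·1 + 0  (stop)
So 2413/158 = [15; 3, 1, 2, 14].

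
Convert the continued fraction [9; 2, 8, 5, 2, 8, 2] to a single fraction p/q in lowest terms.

32401/3421

Using pₖ = aₖpₖ₋₁ + pₖ₋₂ and qₖ = aₖqₖ₋₁ + qₖ₋₂:
  k=0: a=9, p=9, q=1
  k=1: a=2, p=19, q=2
  k=2: a=8, p=161, q=17
  k=3: a=5, p=824, q=87
  k=4: a=2, p=1809, q=191
  k=5: a=8, p=15296, q=1615
  k=6: a=2, p=32401, q=3421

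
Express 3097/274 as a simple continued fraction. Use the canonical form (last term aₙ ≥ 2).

3097 = 11·274 + 83
274 = 3·83 + 25
83 = 3·25 + 8
25 = 3·8 + 1
8 = 8·1 + 0  (stop)
So 3097/274 = [11; 3, 3, 3, 8].

[11; 3, 3, 3, 8]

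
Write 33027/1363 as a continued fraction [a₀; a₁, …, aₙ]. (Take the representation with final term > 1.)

[24; 4, 3, 17, 6]

33027 = 24×1363 + 315
1363 = 4×315 + 103
315 = 3×103 + 6
103 = 17×6 + 1
6 = 6×1 + 0  (stop)
So 33027/1363 = [24; 4, 3, 17, 6].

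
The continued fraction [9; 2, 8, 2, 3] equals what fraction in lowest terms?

1184/125

Using pₖ = aₖpₖ₋₁ + pₖ₋₂ and qₖ = aₖqₖ₋₁ + qₖ₋₂:
  k=0: a=9, p=9, q=1
  k=1: a=2, p=19, q=2
  k=2: a=8, p=161, q=17
  k=3: a=2, p=341, q=36
  k=4: a=3, p=1184, q=125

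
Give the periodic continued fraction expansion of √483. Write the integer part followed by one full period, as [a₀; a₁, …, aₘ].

[21; 1, 42]

a₀ = ⌊√483⌋ = 21.
With m₀=0, d₀=1 and mₖ₊₁ = dₖaₖ − mₖ, dₖ₊₁ = (n − mₖ₊₁²)/dₖ, aₖ₊₁ = ⌊(a₀+mₖ₊₁)/dₖ₊₁⌋:
  k=1: m=21, d=42, a=1
  k=2: m=21, d=1, a=42
d=1 and a=2a₀=42 at k=2, so the next step gives (m, d) = (21, 42) again — its k=1 value — and the period has length 2.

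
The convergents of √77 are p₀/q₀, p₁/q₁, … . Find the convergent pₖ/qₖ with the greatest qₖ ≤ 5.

35/4

√77 = [8; 1, 3, 2, 3, 1, 16, …] (period length 6).
Convergents:
  p_0/q_0 = 8/1
  p_1/q_1 = 9/1
  p_2/q_2 = 35/4
  p_3/q_3 = 79/9
q_2 = 4 ≤ 5 < 9 = q_3, so the answer is 35/4.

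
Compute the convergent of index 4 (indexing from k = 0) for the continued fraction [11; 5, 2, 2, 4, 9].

1331/119

Using pₖ = aₖpₖ₋₁ + pₖ₋₂, qₖ = aₖqₖ₋₁ + qₖ₋₂ (with p₋₁=1, p₋₂=0, q₋₁=0, q₋₂=1):
  k=0: a=11, p=11, q=1
  k=1: a=5, p=56, q=5
  k=2: a=2, p=123, q=11
  k=3: a=2, p=302, q=27
  k=4: a=4, p=1331, q=119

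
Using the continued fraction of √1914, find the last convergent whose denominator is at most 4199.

61249/1400

√1914 = [43; 1, 2, 1, 86, …] (period length 4).
Convergents:
  p_0/q_0 = 43/1
  p_1/q_1 = 44/1
  p_2/q_2 = 131/3
  p_3/q_3 = 175/4
  p_4/q_4 = 15181/347
  p_5/q_5 = 15356/351
  p_6/q_6 = 45893/1049
  p_7/q_7 = 61249/1400
  p_8/q_8 = 5313307/121449
q_7 = 1400 ≤ 4199 < 121449 = q_8, so the answer is 61249/1400.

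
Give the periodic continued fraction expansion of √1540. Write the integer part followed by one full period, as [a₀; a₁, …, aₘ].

[39; 4, 8, 2, 8, 4, 78]

a₀ = ⌊√1540⌋ = 39.
With m₀=0, d₀=1 and mₖ₊₁ = dₖaₖ − mₖ, dₖ₊₁ = (n − mₖ₊₁²)/dₖ, aₖ₊₁ = ⌊(a₀+mₖ₊₁)/dₖ₊₁⌋:
  k=1: m=39, d=19, a=4
  k=2: m=37, d=9, a=8
  k=3: m=35, d=35, a=2
  k=4: m=35, d=9, a=8
  k=5: m=37, d=19, a=4
  k=6: m=39, d=1, a=78
d=1 and a=2a₀=78 at k=6, so the next step gives (m, d) = (39, 19) again — its k=1 value — and the period has length 6.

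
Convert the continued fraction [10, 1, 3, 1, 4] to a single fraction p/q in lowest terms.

Fold from the inside: start with 4/1.
  1 + 1/4 = 5/4
  3 + 4/5 = 19/5
  1 + 5/19 = 24/19
  10 + 19/24 = 259/24

259/24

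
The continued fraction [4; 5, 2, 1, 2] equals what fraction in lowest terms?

180/43

Using pₖ = aₖpₖ₋₁ + pₖ₋₂ and qₖ = aₖqₖ₋₁ + qₖ₋₂:
  k=0: a=4, p=4, q=1
  k=1: a=5, p=21, q=5
  k=2: a=2, p=46, q=11
  k=3: a=1, p=67, q=16
  k=4: a=2, p=180, q=43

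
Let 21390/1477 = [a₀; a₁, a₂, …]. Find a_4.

21390 = 14·1477 + 712   →  a_0 = 14
1477 = 2·712 + 53   →  a_1 = 2
712 = 13·53 + 23   →  a_2 = 13
53 = 2·23 + 7   →  a_3 = 2
23 = 3·7 + 2   →  a_4 = 3

3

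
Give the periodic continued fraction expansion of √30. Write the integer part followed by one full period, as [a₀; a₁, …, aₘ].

a₀ = ⌊√30⌋ = 5.
With m₀=0, d₀=1 and mₖ₊₁ = dₖaₖ − mₖ, dₖ₊₁ = (n − mₖ₊₁²)/dₖ, aₖ₊₁ = ⌊(a₀+mₖ₊₁)/dₖ₊₁⌋:
  k=1: m=5, d=5, a=2
  k=2: m=5, d=1, a=10
d=1 and a=2a₀=10 at k=2, so the next step gives (m, d) = (5, 5) again — its k=1 value — and the period has length 2.

[5; 2, 10]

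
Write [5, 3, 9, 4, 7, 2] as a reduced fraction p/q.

Fold from the inside: start with 2/1.
  7 + 1/2 = 15/2
  4 + 2/15 = 62/15
  9 + 15/62 = 573/62
  3 + 62/573 = 1781/573
  5 + 573/1781 = 9478/1781

9478/1781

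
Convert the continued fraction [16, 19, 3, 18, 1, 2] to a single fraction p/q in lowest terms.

53051/3305

Fold from the inside: start with 2/1.
  1 + 1/2 = 3/2
  18 + 2/3 = 56/3
  3 + 3/56 = 171/56
  19 + 56/171 = 3305/171
  16 + 171/3305 = 53051/3305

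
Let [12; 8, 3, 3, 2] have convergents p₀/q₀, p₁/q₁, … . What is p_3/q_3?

Using pₖ = aₖpₖ₋₁ + pₖ₋₂, qₖ = aₖqₖ₋₁ + qₖ₋₂ (with p₋₁=1, p₋₂=0, q₋₁=0, q₋₂=1):
  k=0: a=12, p=12, q=1
  k=1: a=8, p=97, q=8
  k=2: a=3, p=303, q=25
  k=3: a=3, p=1006, q=83

1006/83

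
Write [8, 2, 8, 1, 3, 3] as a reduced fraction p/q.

Using pₖ = aₖpₖ₋₁ + pₖ₋₂ and qₖ = aₖqₖ₋₁ + qₖ₋₂:
  k=0: a=8, p=8, q=1
  k=1: a=2, p=17, q=2
  k=2: a=8, p=144, q=17
  k=3: a=1, p=161, q=19
  k=4: a=3, p=627, q=74
  k=5: a=3, p=2042, q=241

2042/241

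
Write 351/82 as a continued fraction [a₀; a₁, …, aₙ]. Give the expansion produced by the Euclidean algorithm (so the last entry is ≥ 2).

351 = 4·82 + 23
82 = 3·23 + 13
23 = 1·13 + 10
13 = 1·10 + 3
10 = 3·3 + 1
3 = 3·1 + 0  (stop)
So 351/82 = [4; 3, 1, 1, 3, 3].

[4; 3, 1, 1, 3, 3]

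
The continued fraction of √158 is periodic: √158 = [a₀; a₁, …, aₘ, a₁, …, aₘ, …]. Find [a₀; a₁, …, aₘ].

[12; 1, 1, 3, 12, 3, 1, 1, 24]

a₀ = ⌊√158⌋ = 12.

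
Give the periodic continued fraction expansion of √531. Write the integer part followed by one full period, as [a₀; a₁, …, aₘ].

a₀ = ⌊√531⌋ = 23.
With m₀=0, d₀=1 and mₖ₊₁ = dₖaₖ − mₖ, dₖ₊₁ = (n − mₖ₊₁²)/dₖ, aₖ₊₁ = ⌊(a₀+mₖ₊₁)/dₖ₊₁⌋:
  k=1: m=23, d=2, a=23
  k=2: m=23, d=1, a=46
d=1 and a=2a₀=46 at k=2, so the next step gives (m, d) = (23, 2) again — its k=1 value — and the period has length 2.

[23; 23, 46]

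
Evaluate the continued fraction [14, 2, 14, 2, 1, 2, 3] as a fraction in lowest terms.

11630/803

Using pₖ = aₖpₖ₋₁ + pₖ₋₂ and qₖ = aₖqₖ₋₁ + qₖ₋₂:
  k=0: a=14, p=14, q=1
  k=1: a=2, p=29, q=2
  k=2: a=14, p=420, q=29
  k=3: a=2, p=869, q=60
  k=4: a=1, p=1289, q=89
  k=5: a=2, p=3447, q=238
  k=6: a=3, p=11630, q=803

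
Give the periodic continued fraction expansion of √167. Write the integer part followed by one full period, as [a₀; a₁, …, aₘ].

[12; 1, 11, 1, 24]

a₀ = ⌊√167⌋ = 12.
With m₀=0, d₀=1 and mₖ₊₁ = dₖaₖ − mₖ, dₖ₊₁ = (n − mₖ₊₁²)/dₖ, aₖ₊₁ = ⌊(a₀+mₖ₊₁)/dₖ₊₁⌋:
  k=1: m=12, d=23, a=1
  k=2: m=11, d=2, a=11
  k=3: m=11, d=23, a=1
  k=4: m=12, d=1, a=24
d=1 and a=2a₀=24 at k=4, so the next step gives (m, d) = (12, 23) again — its k=1 value — and the period has length 4.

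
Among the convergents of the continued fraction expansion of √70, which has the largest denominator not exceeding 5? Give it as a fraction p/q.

√70 = [8; 2, 1, 2, 1, 2, 16, …] (period length 6).
Convergents:
  p_0/q_0 = 8/1
  p_1/q_1 = 17/2
  p_2/q_2 = 25/3
  p_3/q_3 = 67/8
q_2 = 3 ≤ 5 < 8 = q_3, so the answer is 25/3.

25/3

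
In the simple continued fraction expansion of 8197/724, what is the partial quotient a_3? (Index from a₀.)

8197 = 11·724 + 233   →  a_0 = 11
724 = 3·233 + 25   →  a_1 = 3
233 = 9·25 + 8   →  a_2 = 9
25 = 3·8 + 1   →  a_3 = 3

3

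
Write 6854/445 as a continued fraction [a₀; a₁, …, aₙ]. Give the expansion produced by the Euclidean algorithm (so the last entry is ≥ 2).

6854 = 15*445 + 179
445 = 2*179 + 87
179 = 2*87 + 5
87 = 17*5 + 2
5 = 2*2 + 1
2 = 2*1 + 0  (stop)
So 6854/445 = [15; 2, 2, 17, 2, 2].

[15; 2, 2, 17, 2, 2]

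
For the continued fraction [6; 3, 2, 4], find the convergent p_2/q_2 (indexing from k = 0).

Using pₖ = aₖpₖ₋₁ + pₖ₋₂, qₖ = aₖqₖ₋₁ + qₖ₋₂ (with p₋₁=1, p₋₂=0, q₋₁=0, q₋₂=1):
  k=0: a=6, p=6, q=1
  k=1: a=3, p=19, q=3
  k=2: a=2, p=44, q=7

44/7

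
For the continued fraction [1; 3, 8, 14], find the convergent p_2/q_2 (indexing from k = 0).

Using pₖ = aₖpₖ₋₁ + pₖ₋₂, qₖ = aₖqₖ₋₁ + qₖ₋₂ (with p₋₁=1, p₋₂=0, q₋₁=0, q₋₂=1):
  k=0: a=1, p=1, q=1
  k=1: a=3, p=4, q=3
  k=2: a=8, p=33, q=25

33/25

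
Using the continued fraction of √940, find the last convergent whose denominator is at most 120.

√940 = [30; 1, 1, 1, 14, 1, 1, 1, 60, …] (period length 8).
Convergents:
  p_0/q_0 = 30/1
  p_1/q_1 = 31/1
  p_2/q_2 = 61/2
  p_3/q_3 = 92/3
  p_4/q_4 = 1349/44
  p_5/q_5 = 1441/47
  p_6/q_6 = 2790/91
  p_7/q_7 = 4231/138
q_6 = 91 ≤ 120 < 138 = q_7, so the answer is 2790/91.

2790/91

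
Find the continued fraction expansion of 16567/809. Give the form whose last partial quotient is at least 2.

[20; 2, 11, 17, 2]

16567 = 20×809 + 387
809 = 2×387 + 35
387 = 11×35 + 2
35 = 17×2 + 1
2 = 2×1 + 0  (stop)
So 16567/809 = [20; 2, 11, 17, 2].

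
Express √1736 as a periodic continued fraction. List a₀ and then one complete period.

[41; 1, 1, 1, 82]

a₀ = ⌊√1736⌋ = 41.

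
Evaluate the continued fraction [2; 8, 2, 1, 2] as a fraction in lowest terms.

142/67

Fold from the inside: start with 2/1.
  1 + 1/2 = 3/2
  2 + 2/3 = 8/3
  8 + 3/8 = 67/8
  2 + 8/67 = 142/67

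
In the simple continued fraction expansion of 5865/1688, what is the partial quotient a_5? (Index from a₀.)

2

5865 = 3·1688 + 801   →  a_0 = 3
1688 = 2·801 + 86   →  a_1 = 2
801 = 9·86 + 27   →  a_2 = 9
86 = 3·27 + 5   →  a_3 = 3
27 = 5·5 + 2   →  a_4 = 5
5 = 2·2 + 1   →  a_5 = 2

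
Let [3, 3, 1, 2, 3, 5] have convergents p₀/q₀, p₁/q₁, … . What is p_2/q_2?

13/4

Using pₖ = aₖpₖ₋₁ + pₖ₋₂, qₖ = aₖqₖ₋₁ + qₖ₋₂ (with p₋₁=1, p₋₂=0, q₋₁=0, q₋₂=1):
  k=0: a=3, p=3, q=1
  k=1: a=3, p=10, q=3
  k=2: a=1, p=13, q=4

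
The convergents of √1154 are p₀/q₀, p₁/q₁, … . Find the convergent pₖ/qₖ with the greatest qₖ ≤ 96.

√1154 = [33; 1, 32, 1, 66, …] (period length 4).
Convergents:
  p_0/q_0 = 33/1
  p_1/q_1 = 34/1
  p_2/q_2 = 1121/33
  p_3/q_3 = 1155/34
  p_4/q_4 = 77351/2277
q_3 = 34 ≤ 96 < 2277 = q_4, so the answer is 1155/34.

1155/34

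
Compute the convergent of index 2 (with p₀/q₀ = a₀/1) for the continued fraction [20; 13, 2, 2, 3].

Using pₖ = aₖpₖ₋₁ + pₖ₋₂, qₖ = aₖqₖ₋₁ + qₖ₋₂ (with p₋₁=1, p₋₂=0, q₋₁=0, q₋₂=1):
  k=0: a=20, p=20, q=1
  k=1: a=13, p=261, q=13
  k=2: a=2, p=542, q=27

542/27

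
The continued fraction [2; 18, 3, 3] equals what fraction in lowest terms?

376/183

Fold from the inside: start with 3/1.
  3 + 1/3 = 10/3
  18 + 3/10 = 183/10
  2 + 10/183 = 376/183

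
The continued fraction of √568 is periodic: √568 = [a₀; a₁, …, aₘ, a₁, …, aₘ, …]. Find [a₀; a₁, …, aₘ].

[23; 1, 4, 1, 46]

a₀ = ⌊√568⌋ = 23.
With m₀=0, d₀=1 and mₖ₊₁ = dₖaₖ − mₖ, dₖ₊₁ = (n − mₖ₊₁²)/dₖ, aₖ₊₁ = ⌊(a₀+mₖ₊₁)/dₖ₊₁⌋:
  k=1: m=23, d=39, a=1
  k=2: m=16, d=8, a=4
  k=3: m=16, d=39, a=1
  k=4: m=23, d=1, a=46
d=1 and a=2a₀=46 at k=4, so the next step gives (m, d) = (23, 39) again — its k=1 value — and the period has length 4.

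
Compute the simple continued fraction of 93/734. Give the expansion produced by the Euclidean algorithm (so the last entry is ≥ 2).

[0; 7, 1, 8, 3, 3]

93 = 0*734 + 93
734 = 7*93 + 83
93 = 1*83 + 10
83 = 8*10 + 3
10 = 3*3 + 1
3 = 3*1 + 0  (stop)
So 93/734 = [0; 7, 1, 8, 3, 3].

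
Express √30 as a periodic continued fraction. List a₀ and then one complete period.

[5; 2, 10]

a₀ = ⌊√30⌋ = 5.
With m₀=0, d₀=1 and mₖ₊₁ = dₖaₖ − mₖ, dₖ₊₁ = (n − mₖ₊₁²)/dₖ, aₖ₊₁ = ⌊(a₀+mₖ₊₁)/dₖ₊₁⌋:
  k=1: m=5, d=5, a=2
  k=2: m=5, d=1, a=10
d=1 and a=2a₀=10 at k=2, so the next step gives (m, d) = (5, 5) again — its k=1 value — and the period has length 2.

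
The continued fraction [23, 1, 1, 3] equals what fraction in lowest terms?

Using pₖ = aₖpₖ₋₁ + pₖ₋₂ and qₖ = aₖqₖ₋₁ + qₖ₋₂:
  k=0: a=23, p=23, q=1
  k=1: a=1, p=24, q=1
  k=2: a=1, p=47, q=2
  k=3: a=3, p=165, q=7

165/7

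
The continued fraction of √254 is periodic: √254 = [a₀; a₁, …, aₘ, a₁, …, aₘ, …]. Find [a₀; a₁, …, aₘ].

[15; 1, 14, 1, 30]

a₀ = ⌊√254⌋ = 15.
With m₀=0, d₀=1 and mₖ₊₁ = dₖaₖ − mₖ, dₖ₊₁ = (n − mₖ₊₁²)/dₖ, aₖ₊₁ = ⌊(a₀+mₖ₊₁)/dₖ₊₁⌋:
  k=1: m=15, d=29, a=1
  k=2: m=14, d=2, a=14
  k=3: m=14, d=29, a=1
  k=4: m=15, d=1, a=30
d=1 and a=2a₀=30 at k=4, so the next step gives (m, d) = (15, 29) again — its k=1 value — and the period has length 4.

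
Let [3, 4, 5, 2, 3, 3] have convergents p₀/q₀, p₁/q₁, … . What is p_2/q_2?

Using pₖ = aₖpₖ₋₁ + pₖ₋₂, qₖ = aₖqₖ₋₁ + qₖ₋₂ (with p₋₁=1, p₋₂=0, q₋₁=0, q₋₂=1):
  k=0: a=3, p=3, q=1
  k=1: a=4, p=13, q=4
  k=2: a=5, p=68, q=21

68/21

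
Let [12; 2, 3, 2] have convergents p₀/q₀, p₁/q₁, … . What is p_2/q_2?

Using pₖ = aₖpₖ₋₁ + pₖ₋₂, qₖ = aₖqₖ₋₁ + qₖ₋₂ (with p₋₁=1, p₋₂=0, q₋₁=0, q₋₂=1):
  k=0: a=12, p=12, q=1
  k=1: a=2, p=25, q=2
  k=2: a=3, p=87, q=7

87/7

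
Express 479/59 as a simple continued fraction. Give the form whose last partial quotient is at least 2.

[8; 8, 2, 3]

479 = 8*59 + 7
59 = 8*7 + 3
7 = 2*3 + 1
3 = 3*1 + 0  (stop)
So 479/59 = [8; 8, 2, 3].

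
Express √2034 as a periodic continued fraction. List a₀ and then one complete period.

[45; 10, 90]

a₀ = ⌊√2034⌋ = 45.
With m₀=0, d₀=1 and mₖ₊₁ = dₖaₖ − mₖ, dₖ₊₁ = (n − mₖ₊₁²)/dₖ, aₖ₊₁ = ⌊(a₀+mₖ₊₁)/dₖ₊₁⌋:
  k=1: m=45, d=9, a=10
  k=2: m=45, d=1, a=90
d=1 and a=2a₀=90 at k=2, so the next step gives (m, d) = (45, 9) again — its k=1 value — and the period has length 2.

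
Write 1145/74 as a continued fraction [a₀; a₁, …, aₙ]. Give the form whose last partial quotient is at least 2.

[15; 2, 8, 1, 3]

1145 = 15·74 + 35
74 = 2·35 + 4
35 = 8·4 + 3
4 = 1·3 + 1
3 = 3·1 + 0  (stop)
So 1145/74 = [15; 2, 8, 1, 3].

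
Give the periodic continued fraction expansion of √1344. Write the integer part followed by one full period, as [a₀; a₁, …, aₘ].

a₀ = ⌊√1344⌋ = 36.
With m₀=0, d₀=1 and mₖ₊₁ = dₖaₖ − mₖ, dₖ₊₁ = (n − mₖ₊₁²)/dₖ, aₖ₊₁ = ⌊(a₀+mₖ₊₁)/dₖ₊₁⌋:
  k=1: m=36, d=48, a=1
  k=2: m=12, d=25, a=1
  k=3: m=13, d=47, a=1
  k=4: m=34, d=4, a=17
  k=5: m=34, d=47, a=1
  k=6: m=13, d=25, a=1
  k=7: m=12, d=48, a=1
  k=8: m=36, d=1, a=72
d=1 and a=2a₀=72 at k=8, so the next step gives (m, d) = (36, 48) again — its k=1 value — and the period has length 8.

[36; 1, 1, 1, 17, 1, 1, 1, 72]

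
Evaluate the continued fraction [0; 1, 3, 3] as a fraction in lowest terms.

10/13

Fold from the inside: start with 3/1.
  3 + 1/3 = 10/3
  1 + 3/10 = 13/10
  0 + 10/13 = 10/13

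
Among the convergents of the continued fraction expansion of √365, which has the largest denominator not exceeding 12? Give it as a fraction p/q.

191/10

√365 = [19; 9, 1, 1, 9, 38, …] (period length 5).
Convergents:
  p_0/q_0 = 19/1
  p_1/q_1 = 172/9
  p_2/q_2 = 191/10
  p_3/q_3 = 363/19
q_2 = 10 ≤ 12 < 19 = q_3, so the answer is 191/10.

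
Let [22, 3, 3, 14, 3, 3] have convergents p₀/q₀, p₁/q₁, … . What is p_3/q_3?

Using pₖ = aₖpₖ₋₁ + pₖ₋₂, qₖ = aₖqₖ₋₁ + qₖ₋₂ (with p₋₁=1, p₋₂=0, q₋₁=0, q₋₂=1):
  k=0: a=22, p=22, q=1
  k=1: a=3, p=67, q=3
  k=2: a=3, p=223, q=10
  k=3: a=14, p=3189, q=143

3189/143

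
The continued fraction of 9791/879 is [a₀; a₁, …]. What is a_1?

9791 = 11·879 + 122   →  a_0 = 11
879 = 7·122 + 25   →  a_1 = 7

7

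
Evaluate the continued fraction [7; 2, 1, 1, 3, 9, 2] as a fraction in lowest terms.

Fold from the inside: start with 2/1.
  9 + 1/2 = 19/2
  3 + 2/19 = 59/19
  1 + 19/59 = 78/59
  1 + 59/78 = 137/78
  2 + 78/137 = 352/137
  7 + 137/352 = 2601/352

2601/352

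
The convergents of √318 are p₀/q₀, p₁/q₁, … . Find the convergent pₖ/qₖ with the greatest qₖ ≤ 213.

√318 = [17; 1, 4, 1, 34, …] (period length 4).
Convergents:
  p_0/q_0 = 17/1
  p_1/q_1 = 18/1
  p_2/q_2 = 89/5
  p_3/q_3 = 107/6
  p_4/q_4 = 3727/209
  p_5/q_5 = 3834/215
q_4 = 209 ≤ 213 < 215 = q_5, so the answer is 3727/209.

3727/209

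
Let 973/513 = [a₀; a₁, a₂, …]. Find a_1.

973 = 1·513 + 460   →  a_0 = 1
513 = 1·460 + 53   →  a_1 = 1

1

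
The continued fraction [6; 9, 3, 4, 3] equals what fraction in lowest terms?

Fold from the inside: start with 3/1.
  4 + 1/3 = 13/3
  3 + 3/13 = 42/13
  9 + 13/42 = 391/42
  6 + 42/391 = 2388/391

2388/391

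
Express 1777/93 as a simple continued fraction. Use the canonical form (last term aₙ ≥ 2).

1777 = 19*93 + 10
93 = 9*10 + 3
10 = 3*3 + 1
3 = 3*1 + 0  (stop)
So 1777/93 = [19; 9, 3, 3].

[19; 9, 3, 3]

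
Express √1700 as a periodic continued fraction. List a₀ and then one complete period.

a₀ = ⌊√1700⌋ = 41.

[41; 4, 3, 20, 3, 4, 82]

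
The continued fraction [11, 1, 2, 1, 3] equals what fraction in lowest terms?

Fold from the inside: start with 3/1.
  1 + 1/3 = 4/3
  2 + 3/4 = 11/4
  1 + 4/11 = 15/11
  11 + 11/15 = 176/15

176/15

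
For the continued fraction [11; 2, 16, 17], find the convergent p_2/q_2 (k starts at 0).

379/33

Using pₖ = aₖpₖ₋₁ + pₖ₋₂, qₖ = aₖqₖ₋₁ + qₖ₋₂ (with p₋₁=1, p₋₂=0, q₋₁=0, q₋₂=1):
  k=0: a=11, p=11, q=1
  k=1: a=2, p=23, q=2
  k=2: a=16, p=379, q=33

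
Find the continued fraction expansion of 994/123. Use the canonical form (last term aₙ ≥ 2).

994 = 8×123 + 10
123 = 12×10 + 3
10 = 3×3 + 1
3 = 3×1 + 0  (stop)
So 994/123 = [8; 12, 3, 3].

[8; 12, 3, 3]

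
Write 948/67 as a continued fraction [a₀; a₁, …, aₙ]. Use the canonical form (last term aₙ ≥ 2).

[14; 6, 1, 2, 3]

948 = 14·67 + 10
67 = 6·10 + 7
10 = 1·7 + 3
7 = 2·3 + 1
3 = 3·1 + 0  (stop)
So 948/67 = [14; 6, 1, 2, 3].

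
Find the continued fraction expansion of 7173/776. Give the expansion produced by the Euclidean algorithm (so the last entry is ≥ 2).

[9; 4, 9, 2, 4, 2]

7173 = 9·776 + 189
776 = 4·189 + 20
189 = 9·20 + 9
20 = 2·9 + 2
9 = 4·2 + 1
2 = 2·1 + 0  (stop)
So 7173/776 = [9; 4, 9, 2, 4, 2].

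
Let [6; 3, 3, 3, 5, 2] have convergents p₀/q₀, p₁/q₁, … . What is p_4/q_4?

Using pₖ = aₖpₖ₋₁ + pₖ₋₂, qₖ = aₖqₖ₋₁ + qₖ₋₂ (with p₋₁=1, p₋₂=0, q₋₁=0, q₋₂=1):
  k=0: a=6, p=6, q=1
  k=1: a=3, p=19, q=3
  k=2: a=3, p=63, q=10
  k=3: a=3, p=208, q=33
  k=4: a=5, p=1103, q=175

1103/175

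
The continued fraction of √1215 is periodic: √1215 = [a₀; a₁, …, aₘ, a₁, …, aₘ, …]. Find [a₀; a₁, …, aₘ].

[34; 1, 5, 1, 68]

a₀ = ⌊√1215⌋ = 34.
With m₀=0, d₀=1 and mₖ₊₁ = dₖaₖ − mₖ, dₖ₊₁ = (n − mₖ₊₁²)/dₖ, aₖ₊₁ = ⌊(a₀+mₖ₊₁)/dₖ₊₁⌋:
  k=1: m=34, d=59, a=1
  k=2: m=25, d=10, a=5
  k=3: m=25, d=59, a=1
  k=4: m=34, d=1, a=68
d=1 and a=2a₀=68 at k=4, so the next step gives (m, d) = (34, 59) again — its k=1 value — and the period has length 4.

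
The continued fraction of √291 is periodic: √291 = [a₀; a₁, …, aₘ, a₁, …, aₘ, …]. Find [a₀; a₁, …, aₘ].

[17; 17, 34]

a₀ = ⌊√291⌋ = 17.
With m₀=0, d₀=1 and mₖ₊₁ = dₖaₖ − mₖ, dₖ₊₁ = (n − mₖ₊₁²)/dₖ, aₖ₊₁ = ⌊(a₀+mₖ₊₁)/dₖ₊₁⌋:
  k=1: m=17, d=2, a=17
  k=2: m=17, d=1, a=34
d=1 and a=2a₀=34 at k=2, so the next step gives (m, d) = (17, 2) again — its k=1 value — and the period has length 2.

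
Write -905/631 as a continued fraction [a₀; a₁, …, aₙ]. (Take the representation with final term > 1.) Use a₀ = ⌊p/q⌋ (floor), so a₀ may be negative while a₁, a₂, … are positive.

-905 = -2·631 + 357
631 = 1·357 + 274
357 = 1·274 + 83
274 = 3·83 + 25
83 = 3·25 + 8
25 = 3·8 + 1
8 = 8·1 + 0  (stop)
So -905/631 = [-2; 1, 1, 3, 3, 3, 8].

[-2; 1, 1, 3, 3, 3, 8]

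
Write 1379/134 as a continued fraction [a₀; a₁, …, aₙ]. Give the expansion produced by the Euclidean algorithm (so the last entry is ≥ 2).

1379 = 10×134 + 39
134 = 3×39 + 17
39 = 2×17 + 5
17 = 3×5 + 2
5 = 2×2 + 1
2 = 2×1 + 0  (stop)
So 1379/134 = [10; 3, 2, 3, 2, 2].

[10; 3, 2, 3, 2, 2]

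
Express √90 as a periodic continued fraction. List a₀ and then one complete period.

a₀ = ⌊√90⌋ = 9.
With m₀=0, d₀=1 and mₖ₊₁ = dₖaₖ − mₖ, dₖ₊₁ = (n − mₖ₊₁²)/dₖ, aₖ₊₁ = ⌊(a₀+mₖ₊₁)/dₖ₊₁⌋:
  k=1: m=9, d=9, a=2
  k=2: m=9, d=1, a=18
d=1 and a=2a₀=18 at k=2, so the next step gives (m, d) = (9, 9) again — its k=1 value — and the period has length 2.

[9; 2, 18]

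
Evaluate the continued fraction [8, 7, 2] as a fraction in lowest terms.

122/15

Using pₖ = aₖpₖ₋₁ + pₖ₋₂ and qₖ = aₖqₖ₋₁ + qₖ₋₂:
  k=0: a=8, p=8, q=1
  k=1: a=7, p=57, q=7
  k=2: a=2, p=122, q=15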